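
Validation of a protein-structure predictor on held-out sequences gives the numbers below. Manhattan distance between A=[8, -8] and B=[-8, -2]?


d = |8+ 8| + |-8+ 2|
  = 16 + 6
  = 22

22


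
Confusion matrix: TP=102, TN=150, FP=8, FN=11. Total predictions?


Total = TP + TN + FP + FN
= 102 + 150 + 8 + 11
= 271
(Predicted positive: 110, predicted negative: 161)

271


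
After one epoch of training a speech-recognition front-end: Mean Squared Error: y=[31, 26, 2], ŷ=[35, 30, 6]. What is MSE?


Squared errors: (31-35)²=16, (26-30)²=16, (2-6)²=16
Sum = 48
MSE = 48/3 = 16

16


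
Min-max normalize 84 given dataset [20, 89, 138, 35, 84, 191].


min=20, max=191
(84-20)/(191-20) = 64/171 = 0.3743

0.3743


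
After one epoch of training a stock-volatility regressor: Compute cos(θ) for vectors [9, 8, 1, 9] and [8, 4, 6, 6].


A·B = 9·8 + 8·4 + 1·6 + 9·6 = 164
‖A‖ = √227 = 15.0665, ‖B‖ = √152 = 12.3288
cos = 164/(√227·√152) = 164/√34504 = 0.8829

0.8829


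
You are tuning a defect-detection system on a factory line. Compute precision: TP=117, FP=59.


Precision = TP/(TP+FP)
= 117/(117+59)
= 117/176 = 66.48%

66.48%


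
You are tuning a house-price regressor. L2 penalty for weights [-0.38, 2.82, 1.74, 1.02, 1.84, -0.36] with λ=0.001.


‖w‖₂² = (-0.38)² + (2.82)² + (1.74)² + (1.02)² + (1.84)² + (-0.36)²
     = 0.1444 + 7.9524 + 3.0276 + 1.0404 + 3.3856 + 0.1296
     = 15.68
λ·‖w‖₂² = 0.001·15.68 = 0.01568

0.01568


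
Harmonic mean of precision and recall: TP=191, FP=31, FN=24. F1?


Precision = 191/222 = 0.8604
Recall = 191/215 = 0.8884
F1 = 2·P·R/(P+R) = 2·TP/(2·TP+FP+FN) = 382/(382+31+24) = 382/437 = 0.8741

0.8741


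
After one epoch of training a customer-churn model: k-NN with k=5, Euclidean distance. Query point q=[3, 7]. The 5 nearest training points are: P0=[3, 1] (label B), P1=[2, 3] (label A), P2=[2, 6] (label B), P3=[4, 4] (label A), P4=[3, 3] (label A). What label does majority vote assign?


d(q,P0) = 6.0  (label B)
d(q,P1) = 4.1231  (label A)
d(q,P2) = 1.4142  (label B)
d(q,P3) = 3.1623  (label A)
d(q,P4) = 4.0  (label A)
Votes: A=3, B=2
Majority → A

A


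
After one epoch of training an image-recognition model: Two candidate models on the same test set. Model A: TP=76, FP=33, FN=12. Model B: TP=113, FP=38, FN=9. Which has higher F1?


Model A: P=76/109=0.6972, R=76/88=0.8636, F1=2PR/(P+R)=2TP/(2TP+FP+FN)=152/197=0.7716
Model B: P=113/151=0.7483, R=113/122=0.9262, F1=2PR/(P+R)=2TP/(2TP+FP+FN)=226/273=0.8278
0.7716 < 0.8278 → Model B

Model B


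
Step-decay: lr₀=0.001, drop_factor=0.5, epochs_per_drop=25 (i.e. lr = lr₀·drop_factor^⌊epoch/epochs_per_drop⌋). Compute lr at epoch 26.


n_drops = ⌊26/25⌋ = 1
lr = 0.001·0.5^1 = 0.001·0.5 = 0.0005

0.0005


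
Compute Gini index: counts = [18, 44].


Probabilities: [18/62, 44/62] ≈ [0.2903, 0.7097]
Σpᵢ² = (324 + 1936)/62² = 2260/3844
Gini = 1 - Σpᵢ² = 1 - 2260/3844 = 0.4121

0.4121


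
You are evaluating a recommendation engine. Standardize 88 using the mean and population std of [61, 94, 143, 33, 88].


μ = 83.8, σ = 36.6791
z = (88 - 83.8)/36.6791 = 0.1145

0.1145


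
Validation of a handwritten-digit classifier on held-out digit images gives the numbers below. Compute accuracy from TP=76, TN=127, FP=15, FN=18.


Accuracy = (TP+TN)/(TP+TN+FP+FN)
= (76+127)/(236)
= 203/236 = 86.02%

86.02%


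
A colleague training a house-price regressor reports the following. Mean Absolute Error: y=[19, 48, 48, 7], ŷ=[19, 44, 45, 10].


Absolute errors: |19-19|=0, |48-44|=4, |48-45|=3, |7-10|=3
Sum = 10
MAE = 10/4 = 5/2

5/2


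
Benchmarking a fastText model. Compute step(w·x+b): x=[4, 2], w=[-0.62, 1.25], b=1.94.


z = (4)·(-0.62) + (2)·(1.25) + 1.94
  = 1.96
step(z) = 1 (z≥0)

1


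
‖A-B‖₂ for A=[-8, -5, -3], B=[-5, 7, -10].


d = √((-8+ 5)² + (-5-7)² + (-3+ 10)²)
  = √(9 + 144 + 49)
  = √202 = 14.2127

14.2127


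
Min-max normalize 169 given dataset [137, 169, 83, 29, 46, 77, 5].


min=5, max=169
(169-5)/(169-5) = 164/164 = 1.0

1.0


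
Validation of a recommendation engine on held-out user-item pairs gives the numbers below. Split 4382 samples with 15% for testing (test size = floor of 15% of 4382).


Test = ⌊4382·15/100⌋ = 657
Train = 4382 - 657 = 3725

Train: 3725, Test: 657


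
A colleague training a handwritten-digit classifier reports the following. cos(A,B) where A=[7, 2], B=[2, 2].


A·B = 7·2 + 2·2 = 18
‖A‖ = √53 = 7.2801, ‖B‖ = √8 = 2.8284
cos = 18/(√53·√8) = 18/√424 = 0.8742

0.8742


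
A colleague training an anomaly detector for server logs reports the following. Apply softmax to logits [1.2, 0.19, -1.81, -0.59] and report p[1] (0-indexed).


Exponentials: e^1.2=3.3201, e^0.19=1.2092, e^-1.81=0.1637, e^-0.59=0.5543
Sum = 5.2473
Softmax = [0.6327, 0.2304, 0.0312, 0.1056]
p[1] = 1.2092/5.2473 = 0.2304

0.2304


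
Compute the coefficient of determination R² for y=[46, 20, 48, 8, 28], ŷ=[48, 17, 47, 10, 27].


ȳ = 30
SS_res = Σ(y-ŷ)² = 19
SS_tot = Σ(y-ȳ)² = 1168
R² = 1 - SS_res/SS_tot = 1 - 0.0163 = 0.9837

0.9837


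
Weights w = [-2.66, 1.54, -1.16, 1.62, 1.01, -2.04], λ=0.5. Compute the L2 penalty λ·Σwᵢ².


‖w‖₂² = (-2.66)² + (1.54)² + (-1.16)² + (1.62)² + (1.01)² + (-2.04)²
     = 7.0756 + 2.3716 + 1.3456 + 2.6244 + 1.0201 + 4.1616
     = 18.5989
λ·‖w‖₂² = 0.5·18.5989 = 9.29945

9.29945


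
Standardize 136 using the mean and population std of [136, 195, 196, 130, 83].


μ = 148, σ = 42.9092
z = (136 - 148)/42.9092 = -0.2797

-0.2797


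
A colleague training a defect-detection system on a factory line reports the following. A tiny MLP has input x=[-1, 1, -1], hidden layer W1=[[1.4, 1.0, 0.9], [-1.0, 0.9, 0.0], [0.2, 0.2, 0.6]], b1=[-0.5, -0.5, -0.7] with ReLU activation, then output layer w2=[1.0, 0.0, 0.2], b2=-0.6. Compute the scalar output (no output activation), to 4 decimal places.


z1[0] = (1.4)·(-1) + (1.0)·(1) + (0.9)·(-1) - 0.5 = -1.8
z1[1] = (-1.0)·(-1) + (0.9)·(1) + (0.0)·(-1) - 0.5 = 1.4
z1[2] = (0.2)·(-1) + (0.2)·(1) + (0.6)·(-1) - 0.7 = -1.3
h = ReLU(z1) = [0.0, 1.4, 0.0]
output = (1.0)·(0.0) + (0.0)·(1.4) + (0.2)·(0.0) - 0.6 = -0.6

-0.6


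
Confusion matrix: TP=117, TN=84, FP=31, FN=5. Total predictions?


Total = TP + TN + FP + FN
= 117 + 84 + 31 + 5
= 237
(Predicted positive: 148, predicted negative: 89)

237


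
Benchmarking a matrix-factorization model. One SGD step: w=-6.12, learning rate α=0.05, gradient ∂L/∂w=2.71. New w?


w_new = w - α·∇
= -6.12 - 0.05·2.71
= -6.12 - 0.1355
= -6.2555

-6.2555


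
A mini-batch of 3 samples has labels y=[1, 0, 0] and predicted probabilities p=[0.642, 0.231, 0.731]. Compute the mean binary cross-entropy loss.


L[0] = -ln(0.642) = 0.4432
L[1] = -ln(1-0.231) = -ln(0.769) = 0.2627
L[2] = -ln(1-0.731) = -ln(0.269) = 1.313
mean = (0.4432 + 0.2627 + 1.313)/3 = 0.673

0.673


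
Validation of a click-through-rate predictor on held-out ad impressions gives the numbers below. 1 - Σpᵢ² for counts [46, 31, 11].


Probabilities: [46/88, 31/88, 11/88] ≈ [0.5227, 0.3523, 0.125]
Σpᵢ² = (2116 + 961 + 121)/88² = 3198/7744
Gini = 1 - Σpᵢ² = 1 - 3198/7744 = 0.587

0.587


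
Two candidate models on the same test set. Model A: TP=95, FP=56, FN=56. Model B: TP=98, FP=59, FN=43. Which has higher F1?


Model A: P=95/151=0.6291, R=95/151=0.6291, F1=2PR/(P+R)=2TP/(2TP+FP+FN)=190/302=0.6291
Model B: P=98/157=0.6242, R=98/141=0.695, F1=2PR/(P+R)=2TP/(2TP+FP+FN)=196/298=0.6577
0.6291 < 0.6577 → Model B

Model B


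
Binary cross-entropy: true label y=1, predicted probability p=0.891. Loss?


BCE = -[y·ln(p) + (1-y)·ln(1-p)]
= -1·ln(0.891) - 0
= -ln(0.891) = 0.1154

0.1154


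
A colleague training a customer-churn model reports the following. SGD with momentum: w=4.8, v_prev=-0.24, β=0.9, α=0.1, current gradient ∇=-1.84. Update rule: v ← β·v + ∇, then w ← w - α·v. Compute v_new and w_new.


v_new = 0.9·-0.24 - 1.84 = -0.216 - 1.84 = -2.056
w_new = 4.8 - 0.1·-2.056 = 4.8 + 0.2056 = 5.0056

v_new=-2.056, w_new=5.0056


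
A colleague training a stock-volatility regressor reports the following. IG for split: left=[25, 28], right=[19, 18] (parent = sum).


Parent = [44, 46], H_parent = 0.9996
H_left = 0.9977 (n=53), H_right = 0.9995 (n=37)
H_children = (53/90)·0.9977 + (37/90)·0.9995 = 0.9984
IG = 0.9996 - 0.9984 = 0.0012

0.0012


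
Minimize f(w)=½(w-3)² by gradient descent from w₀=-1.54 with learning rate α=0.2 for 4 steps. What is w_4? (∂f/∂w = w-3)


step 1: grad = -1.54-3 = -4.54; w = -1.54 - 0.2·(-4.54) = -0.632
step 2: grad = -0.632-3 = -3.632; w = -0.632 - 0.2·(-3.632) = 0.0944
step 3: grad = 0.0944-3 = -2.9056; w = 0.0944 - 0.2·(-2.9056) = 0.67552
step 4: grad = 0.67552-3 = -2.32448; w = 0.67552 - 0.2·(-2.32448) = 1.140416

1.140416


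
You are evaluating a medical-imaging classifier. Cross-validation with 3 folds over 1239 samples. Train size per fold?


Fold size = 1239/3 = 413
Training per fold = 1239 - 413 = 826

826


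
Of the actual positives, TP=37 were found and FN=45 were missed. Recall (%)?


Recall = TP/(TP+FN)
= 37/(37+45)
= 37/82 = 45.12%

45.12%


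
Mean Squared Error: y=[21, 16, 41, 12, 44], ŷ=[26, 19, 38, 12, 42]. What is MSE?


Squared errors: (21-26)²=25, (16-19)²=9, (41-38)²=9, (12-12)²=0, (44-42)²=4
Sum = 47
MSE = 47/5 = 47/5

47/5


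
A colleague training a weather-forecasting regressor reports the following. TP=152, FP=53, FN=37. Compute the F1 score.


Precision = 152/205 = 0.7415
Recall = 152/189 = 0.8042
F1 = 2·P·R/(P+R) = 2·TP/(2·TP+FP+FN) = 304/(304+53+37) = 304/394 = 0.7716

0.7716


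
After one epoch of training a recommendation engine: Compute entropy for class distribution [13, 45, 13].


Probabilities: [13/71, 45/71, 13/71] ≈ [0.1831, 0.6338, 0.1831]
H = -((13/71)·log₂(13/71) + (45/71)·log₂(45/71) + (13/71)·log₂(13/71))
  = 1.3139 bits

1.3139 bits


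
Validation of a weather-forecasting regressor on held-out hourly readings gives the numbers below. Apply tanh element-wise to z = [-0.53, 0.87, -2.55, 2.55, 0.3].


tanh(-0.53) = -0.4854
tanh(0.87) = 0.7014
tanh(-2.55) = -0.9879
tanh(2.55) = 0.9879
tanh(0.3) = 0.2913
result = [-0.4854, 0.7014, -0.9879, 0.9879, 0.2913]

[-0.4854, 0.7014, -0.9879, 0.9879, 0.2913]


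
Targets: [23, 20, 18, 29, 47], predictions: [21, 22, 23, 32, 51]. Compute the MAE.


Absolute errors: |23-21|=2, |20-22|=2, |18-23|=5, |29-32|=3, |47-51|=4
Sum = 16
MAE = 16/5 = 16/5

16/5


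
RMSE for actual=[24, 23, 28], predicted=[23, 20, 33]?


MSE = 35/3 = 11.6667
RMSE = √(35/3) = 3.4157

3.4157


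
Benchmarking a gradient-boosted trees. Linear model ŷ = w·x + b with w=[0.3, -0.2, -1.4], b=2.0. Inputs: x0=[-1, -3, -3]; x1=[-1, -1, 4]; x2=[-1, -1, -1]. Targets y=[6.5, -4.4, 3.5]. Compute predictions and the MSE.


ŷ0 = (0.3)·(-1) + (-0.2)·(-3) + (-1.4)·(-3) + 2.0 = 6.5
ŷ1 = (0.3)·(-1) + (-0.2)·(-1) + (-1.4)·(4) + 2.0 = -3.7
ŷ2 = (0.3)·(-1) + (-0.2)·(-1) + (-1.4)·(-1) + 2.0 = 3.3
errors² = [0.0, 0.49, 0.04]
MSE = 0.5300/3 = 0.1767

0.1767


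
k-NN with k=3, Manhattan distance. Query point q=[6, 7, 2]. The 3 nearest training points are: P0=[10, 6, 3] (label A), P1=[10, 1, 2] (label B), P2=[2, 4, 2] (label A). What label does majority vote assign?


d(q,P0) = 6  (label A)
d(q,P1) = 10  (label B)
d(q,P2) = 7  (label A)
Votes: A=2, B=1
Majority → A

A


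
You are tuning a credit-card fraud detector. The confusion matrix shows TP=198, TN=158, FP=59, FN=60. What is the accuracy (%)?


Accuracy = (TP+TN)/(TP+TN+FP+FN)
= (198+158)/(475)
= 356/475 = 74.95%

74.95%


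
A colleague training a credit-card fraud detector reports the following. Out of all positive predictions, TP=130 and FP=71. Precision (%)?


Precision = TP/(TP+FP)
= 130/(130+71)
= 130/201 = 64.68%

64.68%


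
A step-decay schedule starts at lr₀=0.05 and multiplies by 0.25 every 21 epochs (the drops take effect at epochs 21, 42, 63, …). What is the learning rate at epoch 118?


n_drops = ⌊118/21⌋ = 5
lr = 0.05·0.25^5 = 0.05·0.0009765625 = 0.000048828125

0.000048828125


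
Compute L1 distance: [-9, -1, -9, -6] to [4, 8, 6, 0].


d = |-9-4| + |-1-8| + |-9-6| + |-6-0|
  = 13 + 9 + 15 + 6
  = 43

43


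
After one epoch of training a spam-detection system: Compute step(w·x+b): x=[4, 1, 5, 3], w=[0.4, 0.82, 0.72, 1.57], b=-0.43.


z = (4)·(0.4) + (1)·(0.82) + (5)·(0.72) + (3)·(1.57) - 0.43
  = 10.3
step(z) = 1 (z≥0)

1


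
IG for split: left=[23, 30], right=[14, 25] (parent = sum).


Parent = [37, 55], H_parent = 0.9722
H_left = 0.9874 (n=53), H_right = 0.9418 (n=39)
H_children = (53/92)·0.9874 + (39/92)·0.9418 = 0.9681
IG = 0.9722 - 0.9681 = 0.0041

0.0041


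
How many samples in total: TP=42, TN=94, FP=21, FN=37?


Total = TP + TN + FP + FN
= 42 + 94 + 21 + 37
= 194
(Predicted positive: 63, predicted negative: 131)

194


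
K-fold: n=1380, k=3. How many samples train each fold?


Fold size = 1380/3 = 460
Training per fold = 1380 - 460 = 920

920


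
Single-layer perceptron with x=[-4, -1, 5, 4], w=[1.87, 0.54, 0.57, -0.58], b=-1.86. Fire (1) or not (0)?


z = (-4)·(1.87) + (-1)·(0.54) + (5)·(0.57) + (4)·(-0.58) - 1.86
  = -9.35
step(z) = 0 (z<0)

0


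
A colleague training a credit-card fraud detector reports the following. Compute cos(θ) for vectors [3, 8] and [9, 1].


A·B = 3·9 + 8·1 = 35
‖A‖ = √73 = 8.544, ‖B‖ = √82 = 9.0554
cos = 35/(√73·√82) = 35/√5986 = 0.4524

0.4524


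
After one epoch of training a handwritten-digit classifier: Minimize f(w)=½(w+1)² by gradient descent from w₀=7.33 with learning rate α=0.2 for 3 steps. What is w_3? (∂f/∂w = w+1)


step 1: grad = 7.33+1 = 8.33; w = 7.33 - 0.2·(8.33) = 5.664
step 2: grad = 5.664+1 = 6.664; w = 5.664 - 0.2·(6.664) = 4.3312
step 3: grad = 4.3312+1 = 5.3312; w = 4.3312 - 0.2·(5.3312) = 3.26496

3.26496


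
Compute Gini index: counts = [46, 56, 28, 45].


Probabilities: [46/175, 56/175, 28/175, 45/175] ≈ [0.2629, 0.32, 0.16, 0.2571]
Σpᵢ² = (2116 + 3136 + 784 + 2025)/175² = 8061/30625
Gini = 1 - Σpᵢ² = 1 - 8061/30625 = 0.7368

0.7368


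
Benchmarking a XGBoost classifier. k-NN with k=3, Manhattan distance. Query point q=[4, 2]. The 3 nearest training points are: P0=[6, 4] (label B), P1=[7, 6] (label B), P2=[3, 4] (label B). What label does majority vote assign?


d(q,P0) = 4  (label B)
d(q,P1) = 7  (label B)
d(q,P2) = 3  (label B)
Votes: A=0, B=3
Majority → B

B


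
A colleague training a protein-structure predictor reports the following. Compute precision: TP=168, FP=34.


Precision = TP/(TP+FP)
= 168/(168+34)
= 168/202 = 83.17%

83.17%


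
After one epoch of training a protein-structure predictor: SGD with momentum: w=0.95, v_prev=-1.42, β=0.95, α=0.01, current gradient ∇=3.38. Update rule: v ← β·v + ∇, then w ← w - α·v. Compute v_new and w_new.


v_new = 0.95·-1.42 + 3.38 = -1.349 + 3.38 = 2.031
w_new = 0.95 - 0.01·2.031 = 0.95 - 0.02031 = 0.92969

v_new=2.031, w_new=0.92969


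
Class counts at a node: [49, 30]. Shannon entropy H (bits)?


Probabilities: [49/79, 30/79] ≈ [0.6203, 0.3797]
H = -((49/79)·log₂(49/79) + (30/79)·log₂(30/79))
  = 0.9579 bits

0.9579 bits


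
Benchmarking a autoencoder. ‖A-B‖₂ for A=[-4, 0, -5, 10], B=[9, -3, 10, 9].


d = √((-4-9)² + (0+ 3)² + (-5-10)² + (10-9)²)
  = √(169 + 9 + 225 + 1)
  = √404 = 20.0998

20.0998


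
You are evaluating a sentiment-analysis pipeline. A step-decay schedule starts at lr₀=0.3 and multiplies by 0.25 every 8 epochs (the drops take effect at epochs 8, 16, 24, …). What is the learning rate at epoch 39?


n_drops = ⌊39/8⌋ = 4
lr = 0.3·0.25^4 = 0.3·0.00390625 = 0.001171875

0.001171875


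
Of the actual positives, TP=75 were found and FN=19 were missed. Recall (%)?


Recall = TP/(TP+FN)
= 75/(75+19)
= 75/94 = 79.79%

79.79%


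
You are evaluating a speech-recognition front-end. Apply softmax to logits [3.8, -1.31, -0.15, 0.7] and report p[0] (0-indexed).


Exponentials: e^3.8=44.7012, e^-1.31=0.2698, e^-0.15=0.8607, e^0.7=2.0138
Sum = 47.8455
Softmax = [0.9343, 0.0056, 0.018, 0.0421]
p[0] = 44.7012/47.8455 = 0.9343

0.9343


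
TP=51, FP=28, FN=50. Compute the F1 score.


Precision = 51/79 = 0.6456
Recall = 51/101 = 0.505
F1 = 2·P·R/(P+R) = 2·TP/(2·TP+FP+FN) = 102/(102+28+50) = 102/180 = 0.5667

0.5667


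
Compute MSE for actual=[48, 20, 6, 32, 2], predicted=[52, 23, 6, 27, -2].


Squared errors: (48-52)²=16, (20-23)²=9, (6-6)²=0, (32-27)²=25, (2+ 2)²=16
Sum = 66
MSE = 66/5 = 66/5

66/5


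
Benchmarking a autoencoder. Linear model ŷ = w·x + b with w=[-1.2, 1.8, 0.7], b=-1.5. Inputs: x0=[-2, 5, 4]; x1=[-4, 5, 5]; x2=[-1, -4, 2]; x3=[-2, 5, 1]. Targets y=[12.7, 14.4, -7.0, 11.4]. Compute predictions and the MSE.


ŷ0 = (-1.2)·(-2) + (1.8)·(5) + (0.7)·(4) - 1.5 = 12.7
ŷ1 = (-1.2)·(-4) + (1.8)·(5) + (0.7)·(5) - 1.5 = 15.8
ŷ2 = (-1.2)·(-1) + (1.8)·(-4) + (0.7)·(2) - 1.5 = -6.1
ŷ3 = (-1.2)·(-2) + (1.8)·(5) + (0.7)·(1) - 1.5 = 10.6
errors² = [0.0, 1.96, 0.81, 0.64]
MSE = 3.4100/4 = 0.8525

0.8525


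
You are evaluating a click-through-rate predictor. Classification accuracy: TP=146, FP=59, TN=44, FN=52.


Accuracy = (TP+TN)/(TP+TN+FP+FN)
= (146+44)/(301)
= 190/301 = 63.12%

63.12%


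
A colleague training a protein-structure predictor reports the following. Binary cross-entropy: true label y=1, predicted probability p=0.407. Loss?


BCE = -[y·ln(p) + (1-y)·ln(1-p)]
= -1·ln(0.407) - 0
= -ln(0.407) = 0.8989

0.8989


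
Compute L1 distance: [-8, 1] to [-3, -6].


d = |-8+ 3| + |1+ 6|
  = 5 + 7
  = 12

12


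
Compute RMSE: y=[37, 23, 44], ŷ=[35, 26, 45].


MSE = 14/3 = 4.6667
RMSE = √(14/3) = 2.1602

2.1602


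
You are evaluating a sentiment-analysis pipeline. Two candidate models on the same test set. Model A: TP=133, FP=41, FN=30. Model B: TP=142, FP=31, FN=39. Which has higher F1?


Model A: P=133/174=0.7644, R=133/163=0.816, F1=2PR/(P+R)=2TP/(2TP+FP+FN)=266/337=0.7893
Model B: P=142/173=0.8208, R=142/181=0.7845, F1=2PR/(P+R)=2TP/(2TP+FP+FN)=284/354=0.8023
0.7893 < 0.8023 → Model B

Model B


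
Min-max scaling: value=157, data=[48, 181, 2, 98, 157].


min=2, max=181
(157-2)/(181-2) = 155/179 = 0.8659

0.8659


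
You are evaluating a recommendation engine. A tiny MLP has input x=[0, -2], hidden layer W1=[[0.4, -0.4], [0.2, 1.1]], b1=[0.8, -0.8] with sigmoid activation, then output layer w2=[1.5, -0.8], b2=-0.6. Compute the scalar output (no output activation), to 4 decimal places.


z1[0] = (0.4)·(0) + (-0.4)·(-2) + 0.8 = 1.6
z1[1] = (0.2)·(0) + (1.1)·(-2) - 0.8 = -3.0
h = sigmoid(z1) = [0.832, 0.0474]
output = (1.5)·(0.832) + (-0.8)·(0.0474) - 0.6 = 0.6101

0.6101


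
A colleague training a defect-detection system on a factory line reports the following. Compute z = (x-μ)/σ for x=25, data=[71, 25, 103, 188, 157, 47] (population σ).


μ = 98.5, σ = 58.1141
z = (25 - 98.5)/58.1141 = -1.2648

-1.2648


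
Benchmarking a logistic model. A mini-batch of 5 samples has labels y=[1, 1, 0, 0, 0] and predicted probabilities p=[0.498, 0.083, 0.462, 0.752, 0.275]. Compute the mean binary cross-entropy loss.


L[0] = -ln(0.498) = 0.6972
L[1] = -ln(0.083) = 2.4889
L[2] = -ln(1-0.462) = -ln(0.538) = 0.6199
L[3] = -ln(1-0.752) = -ln(0.248) = 1.3943
L[4] = -ln(1-0.275) = -ln(0.725) = 0.3216
mean = (0.6972 + 2.4889 + 0.6199 + 1.3943 + 0.3216)/5 = 1.1044

1.1044


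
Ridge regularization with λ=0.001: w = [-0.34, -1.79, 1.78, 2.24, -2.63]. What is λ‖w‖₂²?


‖w‖₂² = (-0.34)² + (-1.79)² + (1.78)² + (2.24)² + (-2.63)²
     = 0.1156 + 3.2041 + 3.1684 + 5.0176 + 6.9169
     = 18.4226
λ·‖w‖₂² = 0.001·18.4226 = 0.018423

0.018423


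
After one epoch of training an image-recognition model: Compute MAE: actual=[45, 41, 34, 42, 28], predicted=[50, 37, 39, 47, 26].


Absolute errors: |45-50|=5, |41-37|=4, |34-39|=5, |42-47|=5, |28-26|=2
Sum = 21
MAE = 21/5 = 21/5

21/5


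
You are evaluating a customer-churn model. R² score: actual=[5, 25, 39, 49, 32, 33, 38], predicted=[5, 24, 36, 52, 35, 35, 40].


ȳ = 31.5714
SS_res = Σ(y-ŷ)² = 36
SS_tot = Σ(y-ȳ)² = 1151.71
R² = 1 - SS_res/SS_tot = 1 - 0.0313 = 0.9687

0.9687


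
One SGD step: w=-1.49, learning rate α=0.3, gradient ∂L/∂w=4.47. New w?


w_new = w - α·∇
= -1.49 - 0.3·4.47
= -1.49 - 1.341
= -2.831

-2.831


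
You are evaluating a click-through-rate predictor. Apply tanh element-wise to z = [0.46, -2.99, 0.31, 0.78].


tanh(0.46) = 0.4301
tanh(-2.99) = -0.995
tanh(0.31) = 0.3004
tanh(0.78) = 0.6527
result = [0.4301, -0.995, 0.3004, 0.6527]

[0.4301, -0.995, 0.3004, 0.6527]


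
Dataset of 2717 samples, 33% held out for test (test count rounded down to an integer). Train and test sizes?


Test = ⌊2717·33/100⌋ = 896
Train = 2717 - 896 = 1821

Train: 1821, Test: 896


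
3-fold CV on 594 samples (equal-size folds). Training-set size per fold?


Fold size = 594/3 = 198
Training per fold = 594 - 198 = 396

396


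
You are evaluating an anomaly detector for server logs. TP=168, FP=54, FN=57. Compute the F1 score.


Precision = 168/222 = 0.7568
Recall = 168/225 = 0.7467
F1 = 2·P·R/(P+R) = 2·TP/(2·TP+FP+FN) = 336/(336+54+57) = 336/447 = 0.7517

0.7517


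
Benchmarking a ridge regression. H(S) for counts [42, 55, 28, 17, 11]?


Probabilities: [42/153, 55/153, 28/153, 17/153, 11/153] ≈ [0.2745, 0.3595, 0.183, 0.1111, 0.0719]
H = -((42/153)·log₂(42/153) + (55/153)·log₂(55/153) + (28/153)·log₂(28/153) + (17/153)·log₂(17/153) + (11/153)·log₂(11/153))
  = 2.1162 bits

2.1162 bits


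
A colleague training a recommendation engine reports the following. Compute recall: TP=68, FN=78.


Recall = TP/(TP+FN)
= 68/(68+78)
= 68/146 = 46.58%

46.58%


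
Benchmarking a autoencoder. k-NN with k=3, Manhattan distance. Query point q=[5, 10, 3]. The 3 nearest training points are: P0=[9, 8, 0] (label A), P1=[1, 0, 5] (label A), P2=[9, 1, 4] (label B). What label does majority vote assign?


d(q,P0) = 9  (label A)
d(q,P1) = 16  (label A)
d(q,P2) = 14  (label B)
Votes: A=2, B=1
Majority → A

A


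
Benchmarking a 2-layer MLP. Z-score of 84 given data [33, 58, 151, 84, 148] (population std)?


μ = 94.8, σ = 47.4948
z = (84 - 94.8)/47.4948 = -0.2274

-0.2274


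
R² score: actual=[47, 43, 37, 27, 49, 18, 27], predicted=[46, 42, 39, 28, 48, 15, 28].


ȳ = 35.4286
SS_res = Σ(y-ŷ)² = 18
SS_tot = Σ(y-ȳ)² = 823.71
R² = 1 - SS_res/SS_tot = 1 - 0.0219 = 0.9781

0.9781


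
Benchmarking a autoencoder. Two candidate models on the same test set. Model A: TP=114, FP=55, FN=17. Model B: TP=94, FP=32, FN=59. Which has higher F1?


Model A: P=114/169=0.6746, R=114/131=0.8702, F1=2PR/(P+R)=2TP/(2TP+FP+FN)=228/300=0.76
Model B: P=94/126=0.746, R=94/153=0.6144, F1=2PR/(P+R)=2TP/(2TP+FP+FN)=188/279=0.6738
0.76 > 0.6738 → Model A

Model A


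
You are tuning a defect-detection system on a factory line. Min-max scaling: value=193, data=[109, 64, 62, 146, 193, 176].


min=62, max=193
(193-62)/(193-62) = 131/131 = 1.0

1.0


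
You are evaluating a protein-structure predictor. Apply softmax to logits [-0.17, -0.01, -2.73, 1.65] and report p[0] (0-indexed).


Exponentials: e^-0.17=0.8437, e^-0.01=0.99, e^-2.73=0.0652, e^1.65=5.207
Sum = 7.1059
Softmax = [0.1187, 0.1393, 0.0092, 0.7328]
p[0] = 0.8437/7.1059 = 0.1187

0.1187


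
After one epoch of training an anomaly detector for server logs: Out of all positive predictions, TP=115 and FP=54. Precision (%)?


Precision = TP/(TP+FP)
= 115/(115+54)
= 115/169 = 68.05%

68.05%


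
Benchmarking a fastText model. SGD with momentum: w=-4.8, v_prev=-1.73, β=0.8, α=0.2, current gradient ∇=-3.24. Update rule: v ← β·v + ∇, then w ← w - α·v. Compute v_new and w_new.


v_new = 0.8·-1.73 - 3.24 = -1.384 - 3.24 = -4.624
w_new = -4.8 - 0.2·-4.624 = -4.8 + 0.9248 = -3.8752

v_new=-4.624, w_new=-3.8752


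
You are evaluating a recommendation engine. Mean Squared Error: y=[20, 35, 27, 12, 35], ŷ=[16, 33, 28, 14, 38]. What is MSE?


Squared errors: (20-16)²=16, (35-33)²=4, (27-28)²=1, (12-14)²=4, (35-38)²=9
Sum = 34
MSE = 34/5 = 34/5

34/5


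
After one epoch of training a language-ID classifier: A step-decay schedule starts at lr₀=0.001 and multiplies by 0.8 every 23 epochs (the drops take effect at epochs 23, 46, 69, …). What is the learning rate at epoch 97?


n_drops = ⌊97/23⌋ = 4
lr = 0.001·0.8^4 = 0.001·0.4096 = 0.0004096

0.0004096


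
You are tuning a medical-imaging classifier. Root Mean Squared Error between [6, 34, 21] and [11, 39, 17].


MSE = 66/3 = 22
RMSE = √(66/3) = 4.6904

4.6904


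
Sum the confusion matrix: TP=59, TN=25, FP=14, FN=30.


Total = TP + TN + FP + FN
= 59 + 25 + 14 + 30
= 128
(Predicted positive: 73, predicted negative: 55)

128


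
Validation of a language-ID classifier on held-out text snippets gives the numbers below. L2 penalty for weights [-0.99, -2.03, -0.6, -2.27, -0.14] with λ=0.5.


‖w‖₂² = (-0.99)² + (-2.03)² + (-0.6)² + (-2.27)² + (-0.14)²
     = 0.9801 + 4.1209 + 0.36 + 5.1529 + 0.0196
     = 10.6335
λ·‖w‖₂² = 0.5·10.6335 = 5.31675

5.31675


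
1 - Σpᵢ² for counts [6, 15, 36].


Probabilities: [6/57, 15/57, 36/57] ≈ [0.1053, 0.2632, 0.6316]
Σpᵢ² = (36 + 225 + 1296)/57² = 1557/3249
Gini = 1 - Σpᵢ² = 1 - 1557/3249 = 0.5208

0.5208


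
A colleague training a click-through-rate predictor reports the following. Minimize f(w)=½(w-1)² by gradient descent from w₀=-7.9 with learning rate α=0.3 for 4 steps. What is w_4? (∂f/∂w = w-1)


step 1: grad = -7.9-1 = -8.9; w = -7.9 - 0.3·(-8.9) = -5.23
step 2: grad = -5.23-1 = -6.23; w = -5.23 - 0.3·(-6.23) = -3.361
step 3: grad = -3.361-1 = -4.361; w = -3.361 - 0.3·(-4.361) = -2.0527
step 4: grad = -2.0527-1 = -3.0527; w = -2.0527 - 0.3·(-3.0527) = -1.13689

-1.13689


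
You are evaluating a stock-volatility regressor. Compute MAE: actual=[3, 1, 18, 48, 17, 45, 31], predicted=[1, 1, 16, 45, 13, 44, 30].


Absolute errors: |3-1|=2, |1-1|=0, |18-16|=2, |48-45|=3, |17-13|=4, |45-44|=1, |31-30|=1
Sum = 13
MAE = 13/7 = 13/7

13/7


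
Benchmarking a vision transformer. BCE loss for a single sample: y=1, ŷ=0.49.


BCE = -[y·ln(p) + (1-y)·ln(1-p)]
= -1·ln(0.49) - 0
= -ln(0.49) = 0.7133

0.7133


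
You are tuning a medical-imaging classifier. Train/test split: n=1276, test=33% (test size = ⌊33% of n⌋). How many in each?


Test = ⌊1276·33/100⌋ = 421
Train = 1276 - 421 = 855

Train: 855, Test: 421


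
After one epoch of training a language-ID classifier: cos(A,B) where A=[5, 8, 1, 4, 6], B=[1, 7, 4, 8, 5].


A·B = 5·1 + 8·7 + 1·4 + 4·8 + 6·5 = 127
‖A‖ = √142 = 11.9164, ‖B‖ = √155 = 12.4499
cos = 127/(√142·√155) = 127/√22010 = 0.856

0.856


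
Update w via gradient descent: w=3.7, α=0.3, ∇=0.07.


w_new = w - α·∇
= 3.7 - 0.3·0.07
= 3.7 - 0.021
= 3.679

3.679


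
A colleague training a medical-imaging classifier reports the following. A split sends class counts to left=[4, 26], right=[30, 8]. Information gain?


Parent = [34, 34], H_parent = 1
H_left = 0.5665 (n=30), H_right = 0.7425 (n=38)
H_children = (30/68)·0.5665 + (38/68)·0.7425 = 0.6649
IG = 1 - 0.6649 = 0.3351

0.3351


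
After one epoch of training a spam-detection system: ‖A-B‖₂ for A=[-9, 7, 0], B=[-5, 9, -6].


d = √((-9+ 5)² + (7-9)² + (0+ 6)²)
  = √(16 + 4 + 36)
  = √56 = 7.4833

7.4833


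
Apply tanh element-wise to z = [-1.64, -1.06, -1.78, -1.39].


tanh(-1.64) = -0.9275
tanh(-1.06) = -0.7857
tanh(-1.78) = -0.9447
tanh(-1.39) = -0.8832
result = [-0.9275, -0.7857, -0.9447, -0.8832]

[-0.9275, -0.7857, -0.9447, -0.8832]


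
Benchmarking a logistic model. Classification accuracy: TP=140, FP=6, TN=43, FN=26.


Accuracy = (TP+TN)/(TP+TN+FP+FN)
= (140+43)/(215)
= 183/215 = 85.12%

85.12%


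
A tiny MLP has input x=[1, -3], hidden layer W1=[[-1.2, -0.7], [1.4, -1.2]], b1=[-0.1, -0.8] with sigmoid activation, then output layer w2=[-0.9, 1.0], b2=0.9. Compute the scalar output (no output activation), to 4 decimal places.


z1[0] = (-1.2)·(1) + (-0.7)·(-3) - 0.1 = 0.8
z1[1] = (1.4)·(1) + (-1.2)·(-3) - 0.8 = 4.2
h = sigmoid(z1) = [0.69, 0.9852]
output = (-0.9)·(0.69) + (1.0)·(0.9852) + 0.9 = 1.2642

1.2642


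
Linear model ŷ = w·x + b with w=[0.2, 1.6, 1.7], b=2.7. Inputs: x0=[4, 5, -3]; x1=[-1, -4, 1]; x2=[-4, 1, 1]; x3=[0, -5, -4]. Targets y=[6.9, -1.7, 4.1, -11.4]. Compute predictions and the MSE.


ŷ0 = (0.2)·(4) + (1.6)·(5) + (1.7)·(-3) + 2.7 = 6.4
ŷ1 = (0.2)·(-1) + (1.6)·(-4) + (1.7)·(1) + 2.7 = -2.2
ŷ2 = (0.2)·(-4) + (1.6)·(1) + (1.7)·(1) + 2.7 = 5.2
ŷ3 = (0.2)·(0) + (1.6)·(-5) + (1.7)·(-4) + 2.7 = -12.1
errors² = [0.25, 0.25, 1.21, 0.49]
MSE = 2.2000/4 = 0.55

0.55


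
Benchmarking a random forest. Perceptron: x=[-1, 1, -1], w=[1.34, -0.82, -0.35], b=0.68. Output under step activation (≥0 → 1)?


z = (-1)·(1.34) + (1)·(-0.82) + (-1)·(-0.35) + 0.68
  = -1.13
step(z) = 0 (z<0)

0


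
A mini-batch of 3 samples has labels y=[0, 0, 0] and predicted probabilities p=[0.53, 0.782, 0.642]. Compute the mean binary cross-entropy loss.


L[0] = -ln(1-0.53) = -ln(0.47) = 0.755
L[1] = -ln(1-0.782) = -ln(0.218) = 1.5233
L[2] = -ln(1-0.642) = -ln(0.358) = 1.0272
mean = (0.755 + 1.5233 + 1.0272)/3 = 1.1018

1.1018


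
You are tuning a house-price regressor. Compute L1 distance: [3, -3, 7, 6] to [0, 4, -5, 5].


d = |3-0| + |-3-4| + |7+ 5| + |6-5|
  = 3 + 7 + 12 + 1
  = 23

23


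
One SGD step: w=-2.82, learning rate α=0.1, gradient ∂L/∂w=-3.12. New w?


w_new = w - α·∇
= -2.82 - 0.1·-3.12
= -2.82 + 0.312
= -2.508

-2.508


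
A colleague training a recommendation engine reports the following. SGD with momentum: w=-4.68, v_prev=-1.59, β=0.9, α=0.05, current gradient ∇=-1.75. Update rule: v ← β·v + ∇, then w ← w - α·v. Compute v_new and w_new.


v_new = 0.9·-1.59 - 1.75 = -1.431 - 1.75 = -3.181
w_new = -4.68 - 0.05·-3.181 = -4.68 + 0.15905 = -4.52095

v_new=-3.181, w_new=-4.52095


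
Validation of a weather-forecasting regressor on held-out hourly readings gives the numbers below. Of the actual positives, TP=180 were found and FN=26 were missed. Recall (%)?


Recall = TP/(TP+FN)
= 180/(180+26)
= 180/206 = 87.38%

87.38%


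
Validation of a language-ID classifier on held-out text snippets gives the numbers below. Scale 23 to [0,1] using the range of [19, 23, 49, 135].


min=19, max=135
(23-19)/(135-19) = 4/116 = 0.0345

0.0345


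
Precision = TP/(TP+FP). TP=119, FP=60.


Precision = TP/(TP+FP)
= 119/(119+60)
= 119/179 = 66.48%

66.48%


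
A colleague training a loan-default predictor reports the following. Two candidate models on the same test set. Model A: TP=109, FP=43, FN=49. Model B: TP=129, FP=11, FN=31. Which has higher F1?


Model A: P=109/152=0.7171, R=109/158=0.6899, F1=2PR/(P+R)=2TP/(2TP+FP+FN)=218/310=0.7032
Model B: P=129/140=0.9214, R=129/160=0.8063, F1=2PR/(P+R)=2TP/(2TP+FP+FN)=258/300=0.86
0.7032 < 0.86 → Model B

Model B


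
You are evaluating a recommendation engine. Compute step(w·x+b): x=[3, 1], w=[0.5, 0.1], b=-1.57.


z = (3)·(0.5) + (1)·(0.1) - 1.57
  = 0.03
step(z) = 1 (z≥0)

1


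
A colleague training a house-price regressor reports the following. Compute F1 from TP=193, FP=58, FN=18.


Precision = 193/251 = 0.7689
Recall = 193/211 = 0.9147
F1 = 2·P·R/(P+R) = 2·TP/(2·TP+FP+FN) = 386/(386+58+18) = 386/462 = 0.8355

0.8355


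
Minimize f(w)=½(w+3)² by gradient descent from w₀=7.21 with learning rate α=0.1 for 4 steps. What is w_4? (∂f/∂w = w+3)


step 1: grad = 7.21+3 = 10.21; w = 7.21 - 0.1·(10.21) = 6.189
step 2: grad = 6.189+3 = 9.189; w = 6.189 - 0.1·(9.189) = 5.2701
step 3: grad = 5.2701+3 = 8.2701; w = 5.2701 - 0.1·(8.2701) = 4.44309
step 4: grad = 4.44309+3 = 7.44309; w = 4.44309 - 0.1·(7.44309) = 3.698781

3.698781


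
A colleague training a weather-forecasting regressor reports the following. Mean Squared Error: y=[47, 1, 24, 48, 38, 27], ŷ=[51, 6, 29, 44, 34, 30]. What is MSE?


Squared errors: (47-51)²=16, (1-6)²=25, (24-29)²=25, (48-44)²=16, (38-34)²=16, (27-30)²=9
Sum = 107
MSE = 107/6 = 107/6

107/6


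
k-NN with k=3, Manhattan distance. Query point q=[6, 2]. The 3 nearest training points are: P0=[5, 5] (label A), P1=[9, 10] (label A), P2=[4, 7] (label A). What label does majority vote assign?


d(q,P0) = 4  (label A)
d(q,P1) = 11  (label A)
d(q,P2) = 7  (label A)
Votes: A=3, B=0
Majority → A

A


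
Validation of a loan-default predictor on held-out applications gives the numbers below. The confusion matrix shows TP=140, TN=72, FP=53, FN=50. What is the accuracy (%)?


Accuracy = (TP+TN)/(TP+TN+FP+FN)
= (140+72)/(315)
= 212/315 = 67.3%

67.3%


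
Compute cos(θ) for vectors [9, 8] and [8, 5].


A·B = 9·8 + 8·5 = 112
‖A‖ = √145 = 12.0416, ‖B‖ = √89 = 9.434
cos = 112/(√145·√89) = 112/√12905 = 0.9859

0.9859


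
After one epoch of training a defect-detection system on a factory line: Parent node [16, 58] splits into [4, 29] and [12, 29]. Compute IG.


Parent = [16, 58], H_parent = 0.7532
H_left = 0.5328 (n=33), H_right = 0.8722 (n=41)
H_children = (33/74)·0.5328 + (41/74)·0.8722 = 0.7208
IG = 0.7532 - 0.7208 = 0.0324

0.0324


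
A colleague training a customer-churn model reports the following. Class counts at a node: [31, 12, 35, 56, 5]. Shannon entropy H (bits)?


Probabilities: [31/139, 12/139, 35/139, 56/139, 5/139] ≈ [0.223, 0.0863, 0.2518, 0.4029, 0.036]
H = -((31/139)·log₂(31/139) + (12/139)·log₂(12/139) + (35/139)·log₂(35/139) + (56/139)·log₂(56/139) + (5/139)·log₂(5/139))
  = 1.9898 bits

1.9898 bits


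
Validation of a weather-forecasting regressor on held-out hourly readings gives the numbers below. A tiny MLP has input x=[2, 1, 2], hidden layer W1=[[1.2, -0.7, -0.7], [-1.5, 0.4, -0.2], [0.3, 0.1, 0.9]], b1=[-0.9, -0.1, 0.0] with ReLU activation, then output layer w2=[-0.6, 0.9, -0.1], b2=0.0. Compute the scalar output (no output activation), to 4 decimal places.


z1[0] = (1.2)·(2) + (-0.7)·(1) + (-0.7)·(2) - 0.9 = -0.6
z1[1] = (-1.5)·(2) + (0.4)·(1) + (-0.2)·(2) - 0.1 = -3.1
z1[2] = (0.3)·(2) + (0.1)·(1) + (0.9)·(2) + 0.0 = 2.5
h = ReLU(z1) = [0.0, 0.0, 2.5]
output = (-0.6)·(0.0) + (0.9)·(0.0) + (-0.1)·(2.5) + 0.0 = -0.25

-0.25


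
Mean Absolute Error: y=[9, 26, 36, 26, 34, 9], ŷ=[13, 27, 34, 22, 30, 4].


Absolute errors: |9-13|=4, |26-27|=1, |36-34|=2, |26-22|=4, |34-30|=4, |9-4|=5
Sum = 20
MAE = 20/6 = 10/3

10/3


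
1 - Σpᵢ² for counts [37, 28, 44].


Probabilities: [37/109, 28/109, 44/109] ≈ [0.3394, 0.2569, 0.4037]
Σpᵢ² = (1369 + 784 + 1936)/109² = 4089/11881
Gini = 1 - Σpᵢ² = 1 - 4089/11881 = 0.6558

0.6558


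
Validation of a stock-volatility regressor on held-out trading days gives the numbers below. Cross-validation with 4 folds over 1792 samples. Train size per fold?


Fold size = 1792/4 = 448
Training per fold = 1792 - 448 = 1344

1344


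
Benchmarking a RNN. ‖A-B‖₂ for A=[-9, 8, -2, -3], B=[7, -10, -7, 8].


d = √((-9-7)² + (8+ 10)² + (-2+ 7)² + (-3-8)²)
  = √(256 + 324 + 25 + 121)
  = √726 = 26.9444

26.9444


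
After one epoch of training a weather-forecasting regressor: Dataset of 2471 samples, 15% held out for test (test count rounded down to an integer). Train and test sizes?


Test = ⌊2471·15/100⌋ = 370
Train = 2471 - 370 = 2101

Train: 2101, Test: 370


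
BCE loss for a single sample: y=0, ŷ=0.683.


BCE = -[y·ln(p) + (1-y)·ln(1-p)]
= -0 - 1·ln(1-0.683)
= -ln(0.317) = 1.1489

1.1489


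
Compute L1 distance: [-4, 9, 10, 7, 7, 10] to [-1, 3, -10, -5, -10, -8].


d = |-4+ 1| + |9-3| + |10+ 10| + |7+ 5| + |7+ 10| + |10+ 8|
  = 3 + 6 + 20 + 12 + 17 + 18
  = 76

76


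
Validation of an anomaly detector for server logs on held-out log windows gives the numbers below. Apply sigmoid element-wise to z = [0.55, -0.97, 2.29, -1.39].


σ(0.55) = 1/(1+e^-0.55) = 0.6341
σ(-0.97) = 1/(1+e^0.97) = 0.2749
σ(2.29) = 1/(1+e^-2.29) = 0.908
σ(-1.39) = 1/(1+e^1.39) = 0.1994
result = [0.6341, 0.2749, 0.908, 0.1994]

[0.6341, 0.2749, 0.908, 0.1994]


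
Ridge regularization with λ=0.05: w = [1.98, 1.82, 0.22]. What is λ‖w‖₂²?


‖w‖₂² = (1.98)² + (1.82)² + (0.22)²
     = 3.9204 + 3.3124 + 0.0484
     = 7.2812
λ·‖w‖₂² = 0.05·7.2812 = 0.36406

0.36406


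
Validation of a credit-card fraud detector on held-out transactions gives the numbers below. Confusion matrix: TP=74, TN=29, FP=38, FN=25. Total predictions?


Total = TP + TN + FP + FN
= 74 + 29 + 38 + 25
= 166
(Predicted positive: 112, predicted negative: 54)

166


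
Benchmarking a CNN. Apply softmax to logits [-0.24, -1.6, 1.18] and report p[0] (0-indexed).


Exponentials: e^-0.24=0.7866, e^-1.6=0.2019, e^1.18=3.2544
Sum = 4.2429
Softmax = [0.1854, 0.0476, 0.767]
p[0] = 0.7866/4.2429 = 0.1854

0.1854


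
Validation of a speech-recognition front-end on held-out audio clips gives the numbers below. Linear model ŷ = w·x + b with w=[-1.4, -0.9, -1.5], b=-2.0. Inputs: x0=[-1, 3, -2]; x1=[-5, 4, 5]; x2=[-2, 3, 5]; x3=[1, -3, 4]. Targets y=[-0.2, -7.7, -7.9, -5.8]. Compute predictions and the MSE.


ŷ0 = (-1.4)·(-1) + (-0.9)·(3) + (-1.5)·(-2) - 2.0 = -0.3
ŷ1 = (-1.4)·(-5) + (-0.9)·(4) + (-1.5)·(5) - 2.0 = -6.1
ŷ2 = (-1.4)·(-2) + (-0.9)·(3) + (-1.5)·(5) - 2.0 = -9.4
ŷ3 = (-1.4)·(1) + (-0.9)·(-3) + (-1.5)·(4) - 2.0 = -6.7
errors² = [0.01, 2.56, 2.25, 0.81]
MSE = 5.6300/4 = 1.4075

1.4075


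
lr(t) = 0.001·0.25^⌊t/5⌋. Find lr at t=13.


n_drops = ⌊13/5⌋ = 2
lr = 0.001·0.25^2 = 0.001·0.0625 = 0.0000625

0.0000625


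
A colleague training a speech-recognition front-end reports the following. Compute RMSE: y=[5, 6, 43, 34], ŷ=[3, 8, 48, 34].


MSE = 33/4 = 8.25
RMSE = √(33/4) = 2.8723

2.8723


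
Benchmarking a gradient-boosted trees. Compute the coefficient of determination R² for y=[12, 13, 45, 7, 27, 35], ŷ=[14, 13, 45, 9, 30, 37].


ȳ = 23.1667
SS_res = Σ(y-ŷ)² = 21
SS_tot = Σ(y-ȳ)² = 1120.83
R² = 1 - SS_res/SS_tot = 1 - 0.0187 = 0.9813

0.9813


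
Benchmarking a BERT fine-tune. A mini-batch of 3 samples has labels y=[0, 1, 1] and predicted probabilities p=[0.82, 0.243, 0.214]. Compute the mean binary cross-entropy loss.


L[0] = -ln(1-0.82) = -ln(0.18) = 1.7148
L[1] = -ln(0.243) = 1.4147
L[2] = -ln(0.214) = 1.5418
mean = (1.7148 + 1.4147 + 1.5418)/3 = 1.5571

1.5571


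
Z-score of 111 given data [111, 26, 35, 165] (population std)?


μ = 84.25, σ = 57.1287
z = (111 - 84.25)/57.1287 = 0.4682

0.4682


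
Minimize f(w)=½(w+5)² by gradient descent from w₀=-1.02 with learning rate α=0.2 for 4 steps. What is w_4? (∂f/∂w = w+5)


step 1: grad = -1.02+5 = 3.98; w = -1.02 - 0.2·(3.98) = -1.816
step 2: grad = -1.816+5 = 3.184; w = -1.816 - 0.2·(3.184) = -2.4528
step 3: grad = -2.4528+5 = 2.5472; w = -2.4528 - 0.2·(2.5472) = -2.96224
step 4: grad = -2.96224+5 = 2.03776; w = -2.96224 - 0.2·(2.03776) = -3.369792

-3.369792


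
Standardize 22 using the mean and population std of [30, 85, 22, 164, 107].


μ = 81.6, σ = 52.2708
z = (22 - 81.6)/52.2708 = -1.1402

-1.1402
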